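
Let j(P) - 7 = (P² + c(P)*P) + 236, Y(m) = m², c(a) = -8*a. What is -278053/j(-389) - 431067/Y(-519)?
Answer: -127201681045/95084792148 ≈ -1.3378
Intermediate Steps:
j(P) = 243 - 7*P² (j(P) = 7 + ((P² + (-8*P)*P) + 236) = 7 + ((P² - 8*P²) + 236) = 7 + (-7*P² + 236) = 7 + (236 - 7*P²) = 243 - 7*P²)
-278053/j(-389) - 431067/Y(-519) = -278053/(243 - 7*(-389)²) - 431067/((-519)²) = -278053/(243 - 7*151321) - 431067/269361 = -278053/(243 - 1059247) - 431067*1/269361 = -278053/(-1059004) - 143689/89787 = -278053*(-1/1059004) - 143689/89787 = 278053/1059004 - 143689/89787 = -127201681045/95084792148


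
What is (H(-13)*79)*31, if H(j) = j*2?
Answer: -63674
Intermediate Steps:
H(j) = 2*j
(H(-13)*79)*31 = ((2*(-13))*79)*31 = -26*79*31 = -2054*31 = -63674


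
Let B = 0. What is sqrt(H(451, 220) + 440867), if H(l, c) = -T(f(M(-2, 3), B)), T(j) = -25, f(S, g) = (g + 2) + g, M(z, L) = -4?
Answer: 6*sqrt(12247) ≈ 664.00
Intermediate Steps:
f(S, g) = 2 + 2*g (f(S, g) = (2 + g) + g = 2 + 2*g)
H(l, c) = 25 (H(l, c) = -1*(-25) = 25)
sqrt(H(451, 220) + 440867) = sqrt(25 + 440867) = sqrt(440892) = 6*sqrt(12247)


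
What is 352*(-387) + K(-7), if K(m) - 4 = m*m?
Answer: -136171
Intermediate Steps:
K(m) = 4 + m² (K(m) = 4 + m*m = 4 + m²)
352*(-387) + K(-7) = 352*(-387) + (4 + (-7)²) = -136224 + (4 + 49) = -136224 + 53 = -136171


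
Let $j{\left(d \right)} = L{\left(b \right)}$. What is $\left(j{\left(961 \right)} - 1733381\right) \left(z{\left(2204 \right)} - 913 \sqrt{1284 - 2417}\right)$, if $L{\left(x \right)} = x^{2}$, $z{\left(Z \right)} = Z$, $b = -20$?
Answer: $-3819490124 + 1582211653 i \sqrt{1133} \approx -3.8195 \cdot 10^{9} + 5.3257 \cdot 10^{10} i$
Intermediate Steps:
$j{\left(d \right)} = 400$ ($j{\left(d \right)} = \left(-20\right)^{2} = 400$)
$\left(j{\left(961 \right)} - 1733381\right) \left(z{\left(2204 \right)} - 913 \sqrt{1284 - 2417}\right) = \left(400 - 1733381\right) \left(2204 - 913 \sqrt{1284 - 2417}\right) = - 1732981 \left(2204 - 913 \sqrt{-1133}\right) = - 1732981 \left(2204 - 913 i \sqrt{1133}\right) = -3819490124 + 1582211653 i \sqrt{1133}$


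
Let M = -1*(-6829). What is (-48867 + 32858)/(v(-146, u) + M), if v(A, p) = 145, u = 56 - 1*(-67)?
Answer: -16009/6974 ≈ -2.2955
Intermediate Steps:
u = 123 (u = 56 + 67 = 123)
M = 6829
(-48867 + 32858)/(v(-146, u) + M) = (-48867 + 32858)/(145 + 6829) = -16009/6974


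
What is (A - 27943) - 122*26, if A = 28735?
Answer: -2380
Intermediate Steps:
(A - 27943) - 122*26 = (28735 - 27943) - 122*26 = 792 - 3172 = -2380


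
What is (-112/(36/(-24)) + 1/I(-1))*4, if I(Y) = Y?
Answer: 884/3 ≈ 294.67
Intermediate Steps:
(-112/(36/(-24)) + 1/I(-1))*4 = (-112/(36/(-24)) + 1/(-1))*4 = (-112/(36*(-1/24)) + 1*(-1))*4 = (-112/(-3/2) - 1)*4 = (-112*(-⅔) - 1)*4 = (224/3 - 1)*4 = (221/3)*4 = 884/3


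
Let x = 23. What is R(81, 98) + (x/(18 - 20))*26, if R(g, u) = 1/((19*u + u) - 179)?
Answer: -532518/1781 ≈ -299.00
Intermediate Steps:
R(g, u) = 1/(-179 + 20*u) (R(g, u) = 1/(20*u - 179) = 1/(-179 + 20*u))
R(81, 98) + (x/(18 - 20))*26 = 1/(-179 + 20*98) + (23/(18 - 20))*26 = 1/(-179 + 1960) + (23/(-2))*26 = 1/1781 + (23*(-½))*26 = 1/1781 - 23/2*26 = 1/1781 - 299 = -532518/1781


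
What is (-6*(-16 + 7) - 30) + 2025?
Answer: 2049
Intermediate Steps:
(-6*(-16 + 7) - 30) + 2025 = (-6*(-9) - 30) + 2025 = (54 - 30) + 2025 = 24 + 2025 = 2049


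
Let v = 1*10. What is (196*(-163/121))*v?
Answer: -319480/121 ≈ -2640.3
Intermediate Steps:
v = 10
(196*(-163/121))*v = (196*(-163/121))*10 = -31948/121*10 = -319480/121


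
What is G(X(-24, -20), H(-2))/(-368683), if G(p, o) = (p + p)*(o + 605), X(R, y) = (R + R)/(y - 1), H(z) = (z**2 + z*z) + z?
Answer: -19552/2580781 ≈ -0.0075760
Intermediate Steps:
H(z) = z + 2*z**2 (H(z) = (z**2 + z**2) + z = 2*z**2 + z = z + 2*z**2)
X(R, y) = 2*R/(-1 + y) (X(R, y) = (2*R)/(-1 + y) = 2*R/(-1 + y))
G(p, o) = 2*p*(605 + o) (G(p, o) = (2*p)*(605 + o) = 2*p*(605 + o))
G(X(-24, -20), H(-2))/(-368683) = (2*(2*(-24)/(-1 - 20))*(605 - 2*(1 + 2*(-2))))/(-368683) = (2*(2*(-24)/(-21))*(605 - 2*(1 - 4)))*(-1/368683) = (2*(2*(-24)*(-1/21))*(605 - 2*(-3)))*(-1/368683) = (2*(16/7)*(605 + 6))*(-1/368683) = (2*(16/7)*611)*(-1/368683) = (19552/7)*(-1/368683) = -19552/2580781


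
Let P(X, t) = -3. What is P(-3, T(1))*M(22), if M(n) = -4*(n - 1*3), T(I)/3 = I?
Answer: 228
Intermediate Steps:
T(I) = 3*I
M(n) = 12 - 4*n (M(n) = -4*(n - 3) = -4*(-3 + n) = 12 - 4*n)
P(-3, T(1))*M(22) = -3*(12 - 4*22) = -3*(12 - 88) = -3*(-76) = 228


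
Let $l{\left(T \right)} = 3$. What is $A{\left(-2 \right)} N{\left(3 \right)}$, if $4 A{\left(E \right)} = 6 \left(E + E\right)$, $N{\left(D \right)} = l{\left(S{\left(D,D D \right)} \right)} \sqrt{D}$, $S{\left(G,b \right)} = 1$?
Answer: $- 18 \sqrt{3} \approx -31.177$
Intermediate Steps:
$N{\left(D \right)} = 3 \sqrt{D}$
$A{\left(E \right)} = 3 E$ ($A{\left(E \right)} = \frac{6 \left(E + E\right)}{4} = \frac{6 \cdot 2 E}{4} = \frac{12 E}{4} = 3 E$)
$A{\left(-2 \right)} N{\left(3 \right)} = 3 \left(-2\right) 3 \sqrt{3} = - 6 \cdot 3 \sqrt{3} = - 18 \sqrt{3}$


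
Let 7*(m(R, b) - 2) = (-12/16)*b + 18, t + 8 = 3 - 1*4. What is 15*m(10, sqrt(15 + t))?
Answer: 480/7 - 45*sqrt(6)/28 ≈ 64.635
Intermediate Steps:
t = -9 (t = -8 + (3 - 1*4) = -8 + (3 - 4) = -8 - 1 = -9)
m(R, b) = 32/7 - 3*b/28 (m(R, b) = 2 + ((-12/16)*b + 18)/7 = 2 + ((-12*1/16)*b + 18)/7 = 2 + (-3*b/4 + 18)/7 = 2 + (18 - 3*b/4)/7 = 2 + (18/7 - 3*b/28) = 32/7 - 3*b/28)
15*m(10, sqrt(15 + t)) = 15*(32/7 - 3*sqrt(15 - 9)/28) = 15*(32/7 - 3*sqrt(6)/28) = 480/7 - 45*sqrt(6)/28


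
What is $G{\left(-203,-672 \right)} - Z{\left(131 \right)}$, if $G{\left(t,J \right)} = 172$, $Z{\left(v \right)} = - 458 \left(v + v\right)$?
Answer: $120168$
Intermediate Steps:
$Z{\left(v \right)} = - 916 v$ ($Z{\left(v \right)} = - 458 \cdot 2 v = - 916 v$)
$G{\left(-203,-672 \right)} - Z{\left(131 \right)} = 172 - \left(-916\right) 131 = 172 - -119996 = 172 + 119996 = 120168$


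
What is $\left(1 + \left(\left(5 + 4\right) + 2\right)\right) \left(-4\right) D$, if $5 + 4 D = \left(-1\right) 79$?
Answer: $1008$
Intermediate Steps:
$D = -21$ ($D = - \frac{5}{4} + \frac{\left(-1\right) 79}{4} = - \frac{5}{4} + \frac{1}{4} \left(-79\right) = - \frac{5}{4} - \frac{79}{4} = -21$)
$\left(1 + \left(\left(5 + 4\right) + 2\right)\right) \left(-4\right) D = \left(1 + \left(\left(5 + 4\right) + 2\right)\right) \left(-4\right) \left(-21\right) = \left(1 + \left(9 + 2\right)\right) \left(-4\right) \left(-21\right) = \left(1 + 11\right) \left(-4\right) \left(-21\right) = 12 \left(-4\right) \left(-21\right) = \left(-48\right) \left(-21\right) = 1008$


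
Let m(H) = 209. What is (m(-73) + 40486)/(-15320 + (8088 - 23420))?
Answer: -40695/30652 ≈ -1.3276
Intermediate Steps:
(m(-73) + 40486)/(-15320 + (8088 - 23420)) = (209 + 40486)/(-15320 + (8088 - 23420)) = 40695/(-15320 - 15332) = 40695/(-30652) = 40695*(-1/30652) = -40695/30652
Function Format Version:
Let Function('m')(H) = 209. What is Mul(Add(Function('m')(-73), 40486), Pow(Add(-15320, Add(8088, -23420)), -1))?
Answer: Rational(-40695, 30652) ≈ -1.3276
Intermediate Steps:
Mul(Add(Function('m')(-73), 40486), Pow(Add(-15320, Add(8088, -23420)), -1)) = Mul(Add(209, 40486), Pow(Add(-15320, Add(8088, -23420)), -1)) = Mul(40695, Pow(Add(-15320, -15332), -1)) = Mul(40695, Pow(-30652, -1)) = Mul(40695, Rational(-1, 30652)) = Rational(-40695, 30652)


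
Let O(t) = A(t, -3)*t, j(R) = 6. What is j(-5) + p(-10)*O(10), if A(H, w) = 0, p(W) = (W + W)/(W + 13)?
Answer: 6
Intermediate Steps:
p(W) = 2*W/(13 + W) (p(W) = (2*W)/(13 + W) = 2*W/(13 + W))
O(t) = 0 (O(t) = 0*t = 0)
j(-5) + p(-10)*O(10) = 6 + (2*(-10)/(13 - 10))*0 = 6 + (2*(-10)/3)*0 = 6 + (2*(-10)*(⅓))*0 = 6 - 20/3*0 = 6 + 0 = 6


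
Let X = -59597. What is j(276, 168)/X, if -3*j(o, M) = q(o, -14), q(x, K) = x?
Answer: 92/59597 ≈ 0.0015437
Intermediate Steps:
j(o, M) = -o/3
j(276, 168)/X = -1/3*276/(-59597) = -92*(-1/59597) = 92/59597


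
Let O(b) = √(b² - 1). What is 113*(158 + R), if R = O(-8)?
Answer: 17854 + 339*√7 ≈ 18751.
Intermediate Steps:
O(b) = √(-1 + b²)
R = 3*√7 (R = √(-1 + (-8)²) = √(-1 + 64) = √63 = 3*√7 ≈ 7.9373)
113*(158 + R) = 113*(158 + 3*√7) = 17854 + 339*√7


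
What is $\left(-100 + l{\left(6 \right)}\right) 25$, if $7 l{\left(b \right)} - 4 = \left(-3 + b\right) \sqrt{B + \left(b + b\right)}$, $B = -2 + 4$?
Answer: $- \frac{17400}{7} + \frac{75 \sqrt{14}}{7} \approx -2445.6$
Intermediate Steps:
$B = 2$
$l{\left(b \right)} = \frac{4}{7} + \frac{\sqrt{2 + 2 b} \left(-3 + b\right)}{7}$ ($l{\left(b \right)} = \frac{4}{7} + \frac{\left(-3 + b\right) \sqrt{2 + \left(b + b\right)}}{7} = \frac{4}{7} + \frac{\left(-3 + b\right) \sqrt{2 + 2 b}}{7} = \frac{4}{7} + \frac{\sqrt{2 + 2 b} \left(-3 + b\right)}{7}$)
$\left(-100 + l{\left(6 \right)}\right) 25 = \left(-100 + \left(\frac{4}{7} - \frac{3 \sqrt{2 + 2 \cdot 6}}{7} + \frac{1}{7} \cdot 6 \sqrt{2 + 2 \cdot 6}\right)\right) 25 = \left(-100 + \left(\frac{4}{7} - \frac{3 \sqrt{2 + 12}}{7} + \frac{1}{7} \cdot 6 \sqrt{2 + 12}\right)\right) 25 = \left(-100 + \left(\frac{4}{7} - \frac{3 \sqrt{14}}{7} + \frac{1}{7} \cdot 6 \sqrt{14}\right)\right) 25 = \left(-100 + \left(\frac{4}{7} - \frac{3 \sqrt{14}}{7} + \frac{6 \sqrt{14}}{7}\right)\right) 25 = \left(-100 + \left(\frac{4}{7} + \frac{3 \sqrt{14}}{7}\right)\right) 25 = \left(- \frac{696}{7} + \frac{3 \sqrt{14}}{7}\right) 25 = - \frac{17400}{7} + \frac{75 \sqrt{14}}{7}$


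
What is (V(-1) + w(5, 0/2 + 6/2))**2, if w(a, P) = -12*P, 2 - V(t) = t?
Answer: 1089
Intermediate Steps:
V(t) = 2 - t
(V(-1) + w(5, 0/2 + 6/2))**2 = ((2 - 1*(-1)) - 12*(0/2 + 6/2))**2 = ((2 + 1) - 12*(0*(1/2) + 6*(1/2)))**2 = (3 - 12*(0 + 3))**2 = (3 - 12*3)**2 = (3 - 36)**2 = (-33)**2 = 1089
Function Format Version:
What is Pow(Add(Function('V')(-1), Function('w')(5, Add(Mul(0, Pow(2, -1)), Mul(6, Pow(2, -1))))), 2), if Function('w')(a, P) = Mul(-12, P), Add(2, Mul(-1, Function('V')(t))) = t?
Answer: 1089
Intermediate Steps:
Function('V')(t) = Add(2, Mul(-1, t))
Pow(Add(Function('V')(-1), Function('w')(5, Add(Mul(0, Pow(2, -1)), Mul(6, Pow(2, -1))))), 2) = Pow(Add(Add(2, Mul(-1, -1)), Mul(-12, Add(Mul(0, Pow(2, -1)), Mul(6, Pow(2, -1))))), 2) = Pow(Add(Add(2, 1), Mul(-12, Add(Mul(0, Rational(1, 2)), Mul(6, Rational(1, 2))))), 2) = Pow(Add(3, Mul(-12, Add(0, 3))), 2) = Pow(Add(3, Mul(-12, 3)), 2) = Pow(Add(3, -36), 2) = Pow(-33, 2) = 1089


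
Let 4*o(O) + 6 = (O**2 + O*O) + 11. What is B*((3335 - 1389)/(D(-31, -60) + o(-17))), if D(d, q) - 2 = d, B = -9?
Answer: -70056/467 ≈ -150.01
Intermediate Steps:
D(d, q) = 2 + d
o(O) = 5/4 + O**2/2 (o(O) = -3/2 + ((O**2 + O*O) + 11)/4 = -3/2 + ((O**2 + O**2) + 11)/4 = -3/2 + (2*O**2 + 11)/4 = -3/2 + (11 + 2*O**2)/4 = -3/2 + (11/4 + O**2/2) = 5/4 + O**2/2)
B*((3335 - 1389)/(D(-31, -60) + o(-17))) = -9*(3335 - 1389)/((2 - 31) + (5/4 + (1/2)*(-17)**2)) = -17514/(-29 + (5/4 + (1/2)*289)) = -17514/(-29 + (5/4 + 289/2)) = -17514/(-29 + 583/4) = -17514/467/4 = -17514*4/467 = -9*7784/467 = -70056/467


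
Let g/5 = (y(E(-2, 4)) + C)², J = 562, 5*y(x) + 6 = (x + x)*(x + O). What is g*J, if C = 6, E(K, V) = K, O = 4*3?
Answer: 143872/5 ≈ 28774.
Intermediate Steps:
O = 12
y(x) = -6/5 + 2*x*(12 + x)/5 (y(x) = -6/5 + ((x + x)*(x + 12))/5 = -6/5 + ((2*x)*(12 + x))/5 = -6/5 + (2*x*(12 + x))/5 = -6/5 + 2*x*(12 + x)/5)
g = 256/5 (g = 5*((-6/5 + (⅖)*(-2)² + (24/5)*(-2)) + 6)² = 5*((-6/5 + (⅖)*4 - 48/5) + 6)² = 5*((-6/5 + 8/5 - 48/5) + 6)² = 5*(-46/5 + 6)² = 5*(-16/5)² = 5*(256/25) = 256/5 ≈ 51.200)
g*J = (256/5)*562 = 143872/5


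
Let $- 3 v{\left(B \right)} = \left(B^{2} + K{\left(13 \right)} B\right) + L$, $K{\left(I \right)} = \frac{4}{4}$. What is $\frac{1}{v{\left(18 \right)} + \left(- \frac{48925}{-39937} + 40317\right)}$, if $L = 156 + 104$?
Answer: $\frac{119811}{4806524788} \approx 2.4927 \cdot 10^{-5}$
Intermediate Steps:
$K{\left(I \right)} = 1$ ($K{\left(I \right)} = 4 \cdot \frac{1}{4} = 1$)
$L = 260$
$v{\left(B \right)} = - \frac{260}{3} - \frac{B}{3} - \frac{B^{2}}{3}$ ($v{\left(B \right)} = - \frac{\left(B^{2} + 1 B\right) + 260}{3} = - \frac{\left(B^{2} + B\right) + 260}{3} = - \frac{\left(B + B^{2}\right) + 260}{3} = - \frac{260 + B + B^{2}}{3} = - \frac{260}{3} - \frac{B}{3} - \frac{B^{2}}{3}$)
$\frac{1}{v{\left(18 \right)} + \left(- \frac{48925}{-39937} + 40317\right)} = \frac{1}{\left(- \frac{260}{3} - 6 - \frac{18^{2}}{3}\right) + \left(- \frac{48925}{-39937} + 40317\right)} = \frac{1}{\left(- \frac{260}{3} - 6 - 108\right) + \left(\left(-48925\right) \left(- \frac{1}{39937}\right) + 40317\right)} = \frac{1}{\left(- \frac{260}{3} - 6 - 108\right) + \left(\frac{48925}{39937} + 40317\right)} = \frac{1}{- \frac{602}{3} + \frac{1610188954}{39937}} = \frac{1}{\frac{4806524788}{119811}} = \frac{119811}{4806524788}$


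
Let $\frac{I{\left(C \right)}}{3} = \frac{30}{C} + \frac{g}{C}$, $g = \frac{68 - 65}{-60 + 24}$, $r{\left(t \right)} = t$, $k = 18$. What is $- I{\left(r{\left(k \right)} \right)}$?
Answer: $- \frac{359}{72} \approx -4.9861$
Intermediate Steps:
$g = - \frac{1}{12}$ ($g = \frac{3}{-36} = 3 \left(- \frac{1}{36}\right) = - \frac{1}{12} \approx -0.083333$)
$I{\left(C \right)} = \frac{359}{4 C}$ ($I{\left(C \right)} = 3 \left(\frac{30}{C} - \frac{1}{12 C}\right) = 3 \frac{359}{12 C} = \frac{359}{4 C}$)
$- I{\left(r{\left(k \right)} \right)} = - \frac{359}{4 \cdot 18} = \left(-1\right) \frac{359}{72} = - \frac{359}{72}$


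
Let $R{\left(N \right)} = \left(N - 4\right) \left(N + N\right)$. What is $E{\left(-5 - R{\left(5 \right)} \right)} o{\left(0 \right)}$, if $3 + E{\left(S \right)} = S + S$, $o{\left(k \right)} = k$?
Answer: $0$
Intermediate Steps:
$R{\left(N \right)} = 2 N \left(-4 + N\right)$ ($R{\left(N \right)} = \left(-4 + N\right) 2 N = 2 N \left(-4 + N\right)$)
$E{\left(S \right)} = -3 + 2 S$ ($E{\left(S \right)} = -3 + \left(S + S\right) = -3 + 2 S$)
$E{\left(-5 - R{\left(5 \right)} \right)} o{\left(0 \right)} = \left(-3 + 2 \left(-5 - 2 \cdot 5 \left(-4 + 5\right)\right)\right) 0 = \left(-3 + 2 \left(-5 - 2 \cdot 5 \cdot 1\right)\right) 0 = \left(-3 + 2 \left(-5 - 10\right)\right) 0 = \left(-3 + 2 \left(-15\right)\right) 0 = \left(-3 - 30\right) 0 = \left(-33\right) 0 = 0$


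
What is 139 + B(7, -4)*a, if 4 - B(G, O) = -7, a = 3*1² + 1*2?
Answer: 194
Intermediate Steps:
a = 5 (a = 3*1 + 2 = 3 + 2 = 5)
B(G, O) = 11 (B(G, O) = 4 - 1*(-7) = 4 + 7 = 11)
139 + B(7, -4)*a = 139 + 11*5 = 139 + 55 = 194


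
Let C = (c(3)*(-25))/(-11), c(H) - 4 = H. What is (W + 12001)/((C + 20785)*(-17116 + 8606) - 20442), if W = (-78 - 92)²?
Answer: -449911/1947397962 ≈ -0.00023103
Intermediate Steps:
c(H) = 4 + H
C = 175/11 (C = ((4 + 3)*(-25))/(-11) = (7*(-25))*(-1/11) = -175*(-1/11) = 175/11 ≈ 15.909)
W = 28900 (W = (-170)² = 28900)
(W + 12001)/((C + 20785)*(-17116 + 8606) - 20442) = (28900 + 12001)/((175/11 + 20785)*(-17116 + 8606) - 20442) = 40901/((228810/11)*(-8510) - 20442) = 40901/(-1947173100/11 - 20442) = 40901/(-1947397962/11) = 40901*(-11/1947397962) = -449911/1947397962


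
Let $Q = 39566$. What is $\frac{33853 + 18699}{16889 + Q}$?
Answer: $\frac{52552}{56455} \approx 0.93087$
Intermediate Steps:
$\frac{33853 + 18699}{16889 + Q} = \frac{33853 + 18699}{16889 + 39566} = \frac{52552}{56455}$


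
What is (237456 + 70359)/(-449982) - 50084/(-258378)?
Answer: -3166429199/6459191622 ≈ -0.49022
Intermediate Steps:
(237456 + 70359)/(-449982) - 50084/(-258378) = 307815*(-1/449982) - 50084*(-1/258378) = -102605/149994 + 25042/129189 = -3166429199/6459191622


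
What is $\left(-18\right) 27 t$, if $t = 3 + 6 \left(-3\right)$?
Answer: $7290$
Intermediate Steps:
$t = -15$ ($t = 3 - 18 = -15$)
$\left(-18\right) 27 t = \left(-18\right) 27 \left(-15\right) = \left(-486\right) \left(-15\right) = 7290$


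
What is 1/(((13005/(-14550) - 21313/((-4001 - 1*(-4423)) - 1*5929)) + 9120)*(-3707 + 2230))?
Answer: -5341790/71978676213157 ≈ -7.4214e-8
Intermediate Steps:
1/(((13005/(-14550) - 21313/((-4001 - 1*(-4423)) - 1*5929)) + 9120)*(-3707 + 2230)) = 1/(((13005*(-1/14550) - 21313/((-4001 + 4423) - 5929)) + 9120)*(-1477)) = 1/(((-867/970 - 21313/(422 - 5929)) + 9120)*(-1477)) = 1/(((-867/970 - 21313/(-5507)) + 9120)*(-1477)) = 1/(((-867/970 - 21313*(-1/5507)) + 9120)*(-1477)) = 1/(((-867/970 + 21313/5507) + 9120)*(-1477)) = 1/((15899041/5341790 + 9120)*(-1477)) = 1/((48733023841/5341790)*(-1477)) = 1/(-71978676213157/5341790) = -5341790/71978676213157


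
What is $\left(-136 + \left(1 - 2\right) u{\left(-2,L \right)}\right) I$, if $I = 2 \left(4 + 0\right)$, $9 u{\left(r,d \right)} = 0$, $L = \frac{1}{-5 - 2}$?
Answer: $-1088$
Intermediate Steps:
$L = - \frac{1}{7}$ ($L = \frac{1}{-7} = - \frac{1}{7} \approx -0.14286$)
$u{\left(r,d \right)} = 0$ ($u{\left(r,d \right)} = \frac{1}{9} \cdot 0 = 0$)
$I = 8$ ($I = 2 \cdot 4 = 8$)
$\left(-136 + \left(1 - 2\right) u{\left(-2,L \right)}\right) I = \left(-136 + \left(1 - 2\right) 0\right) 8 = \left(-136 - 0\right) 8 = \left(-136 + 0\right) 8 = \left(-136\right) 8 = -1088$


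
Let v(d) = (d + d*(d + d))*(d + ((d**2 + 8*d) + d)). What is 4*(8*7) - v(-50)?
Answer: -9899776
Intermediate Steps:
v(d) = (d + 2*d**2)*(d**2 + 10*d) (v(d) = (d + d*(2*d))*(d + (d**2 + 9*d)) = (d + 2*d**2)*(d**2 + 10*d))
4*(8*7) - v(-50) = 4*(8*7) - (-50)**2*(10 + 2*(-50)**2 + 21*(-50)) = 4*56 - 2500*(10 + 2*2500 - 1050) = 224 - 2500*(10 + 5000 - 1050) = 224 - 2500*3960 = 224 - 1*9900000 = 224 - 9900000 = -9899776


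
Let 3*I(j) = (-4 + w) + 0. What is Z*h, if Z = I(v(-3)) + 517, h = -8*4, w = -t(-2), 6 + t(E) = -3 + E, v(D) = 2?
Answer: -49856/3 ≈ -16619.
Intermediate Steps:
t(E) = -9 + E (t(E) = -6 + (-3 + E) = -9 + E)
w = 11 (w = -(-9 - 2) = -1*(-11) = 11)
I(j) = 7/3 (I(j) = ((-4 + 11) + 0)/3 = (7 + 0)/3 = (⅓)*7 = 7/3)
h = -32
Z = 1558/3 (Z = 7/3 + 517 = 1558/3 ≈ 519.33)
Z*h = (1558/3)*(-32) = -49856/3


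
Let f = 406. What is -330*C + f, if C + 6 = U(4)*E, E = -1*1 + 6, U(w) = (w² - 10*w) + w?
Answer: 35386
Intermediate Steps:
U(w) = w² - 9*w
E = 5 (E = -1 + 6 = 5)
C = -106 (C = -6 + (4*(-9 + 4))*5 = -6 + (4*(-5))*5 = -6 - 20*5 = -6 - 100 = -106)
-330*C + f = -330*(-106) + 406 = 34980 + 406 = 35386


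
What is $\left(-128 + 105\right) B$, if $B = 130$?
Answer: $-2990$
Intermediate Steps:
$\left(-128 + 105\right) B = \left(-128 + 105\right) 130 = \left(-23\right) 130 = -2990$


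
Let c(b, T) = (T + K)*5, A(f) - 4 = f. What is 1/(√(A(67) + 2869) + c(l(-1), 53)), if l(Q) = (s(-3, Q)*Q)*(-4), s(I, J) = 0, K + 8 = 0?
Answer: 15/3179 - 14*√15/47685 ≈ 0.0035814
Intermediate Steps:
K = -8 (K = -8 + 0 = -8)
A(f) = 4 + f
l(Q) = 0 (l(Q) = (0*Q)*(-4) = 0*(-4) = 0)
c(b, T) = -40 + 5*T (c(b, T) = (T - 8)*5 = (-8 + T)*5 = -40 + 5*T)
1/(√(A(67) + 2869) + c(l(-1), 53)) = 1/(√((4 + 67) + 2869) + (-40 + 5*53)) = 1/(√(71 + 2869) + (-40 + 265)) = 1/(√2940 + 225) = 1/(14*√15 + 225) = 1/(225 + 14*√15)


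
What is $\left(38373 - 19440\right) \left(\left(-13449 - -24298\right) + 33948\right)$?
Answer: $848141601$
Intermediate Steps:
$\left(38373 - 19440\right) \left(\left(-13449 - -24298\right) + 33948\right) = 18933 \left(\left(-13449 + 24298\right) + 33948\right) = 18933 \left(10849 + 33948\right) = 18933 \cdot 44797 = 848141601$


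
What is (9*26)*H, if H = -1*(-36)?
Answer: 8424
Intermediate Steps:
H = 36
(9*26)*H = (9*26)*36 = 234*36 = 8424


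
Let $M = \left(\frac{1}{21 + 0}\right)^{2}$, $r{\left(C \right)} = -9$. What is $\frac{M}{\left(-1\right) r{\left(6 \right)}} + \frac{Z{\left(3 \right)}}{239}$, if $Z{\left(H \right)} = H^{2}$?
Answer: $\frac{35960}{948591} \approx 0.037909$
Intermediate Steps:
$M = \frac{1}{441}$ ($M = \left(\frac{1}{21}\right)^{2} = \frac{1}{441} \approx 0.0022676$)
$\frac{M}{\left(-1\right) r{\left(6 \right)}} + \frac{Z{\left(3 \right)}}{239} = \frac{1}{441 \left(\left(-1\right) \left(-9\right)\right)} + \frac{3^{2}}{239} = \frac{1}{441 \cdot 9} + 9 \cdot \frac{1}{239} = \frac{1}{441} \cdot \frac{1}{9} + \frac{9}{239} = \frac{1}{3969} + \frac{9}{239} = \frac{35960}{948591}$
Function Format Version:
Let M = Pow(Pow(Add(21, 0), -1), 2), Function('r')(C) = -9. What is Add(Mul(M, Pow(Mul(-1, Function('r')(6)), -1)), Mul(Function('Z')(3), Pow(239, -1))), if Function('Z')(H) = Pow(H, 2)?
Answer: Rational(35960, 948591) ≈ 0.037909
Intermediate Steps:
M = Rational(1, 441) (M = Pow(Pow(21, -1), 2) = Pow(Rational(1, 21), 2) = Rational(1, 441) ≈ 0.0022676)
Add(Mul(M, Pow(Mul(-1, Function('r')(6)), -1)), Mul(Function('Z')(3), Pow(239, -1))) = Add(Mul(Rational(1, 441), Pow(Mul(-1, -9), -1)), Mul(Pow(3, 2), Pow(239, -1))) = Add(Mul(Rational(1, 441), Pow(9, -1)), Mul(9, Rational(1, 239))) = Add(Mul(Rational(1, 441), Rational(1, 9)), Rational(9, 239)) = Add(Rational(1, 3969), Rational(9, 239)) = Rational(35960, 948591)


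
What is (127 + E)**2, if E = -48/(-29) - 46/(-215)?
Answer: 645610643001/38875225 ≈ 16607.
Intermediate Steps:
E = 11654/6235 (E = -48*(-1/29) - 46*(-1/215) = 48/29 + 46/215 = 11654/6235 ≈ 1.8691)
(127 + E)**2 = (127 + 11654/6235)**2 = (803499/6235)**2 = 645610643001/38875225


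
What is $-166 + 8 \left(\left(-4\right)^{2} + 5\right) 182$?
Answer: $30410$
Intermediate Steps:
$-166 + 8 \left(\left(-4\right)^{2} + 5\right) 182 = -166 + 8 \left(16 + 5\right) 182 = -166 + 8 \cdot 21 \cdot 182 = -166 + 168 \cdot 182 = -166 + 30576 = 30410$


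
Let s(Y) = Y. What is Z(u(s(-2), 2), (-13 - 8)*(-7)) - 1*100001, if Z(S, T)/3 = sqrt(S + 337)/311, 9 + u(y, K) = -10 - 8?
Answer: -100001 + 3*sqrt(310)/311 ≈ -1.0000e+5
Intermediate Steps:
u(y, K) = -27 (u(y, K) = -9 + (-10 - 8) = -9 - 18 = -27)
Z(S, T) = 3*sqrt(337 + S)/311 (Z(S, T) = 3*(sqrt(S + 337)/311) = 3*(sqrt(337 + S)*(1/311)) = 3*(sqrt(337 + S)/311) = 3*sqrt(337 + S)/311)
Z(u(s(-2), 2), (-13 - 8)*(-7)) - 1*100001 = 3*sqrt(337 - 27)/311 - 1*100001 = 3*sqrt(310)/311 - 100001 = -100001 + 3*sqrt(310)/311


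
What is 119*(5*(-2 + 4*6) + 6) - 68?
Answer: 13736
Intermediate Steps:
119*(5*(-2 + 4*6) + 6) - 68 = 119*(5*(-2 + 24) + 6) - 68 = 119*(5*22 + 6) - 68 = 119*(110 + 6) - 68 = 119*116 - 68 = 13804 - 68 = 13736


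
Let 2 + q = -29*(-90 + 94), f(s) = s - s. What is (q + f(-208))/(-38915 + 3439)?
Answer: 59/17738 ≈ 0.0033262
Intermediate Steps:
f(s) = 0
q = -118 (q = -2 - 29*(-90 + 94) = -2 - 29*4 = -2 - 116 = -118)
(q + f(-208))/(-38915 + 3439) = (-118 + 0)/(-38915 + 3439) = -118/(-35476) = -118*(-1/35476) = 59/17738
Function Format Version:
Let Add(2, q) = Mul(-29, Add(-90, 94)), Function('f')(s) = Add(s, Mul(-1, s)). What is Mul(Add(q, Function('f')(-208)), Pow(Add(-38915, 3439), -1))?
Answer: Rational(59, 17738) ≈ 0.0033262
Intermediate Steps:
Function('f')(s) = 0
q = -118 (q = Add(-2, Mul(-29, Add(-90, 94))) = Add(-2, Mul(-29, 4)) = Add(-2, -116) = -118)
Mul(Add(q, Function('f')(-208)), Pow(Add(-38915, 3439), -1)) = Mul(Add(-118, 0), Pow(Add(-38915, 3439), -1)) = Mul(-118, Pow(-35476, -1)) = Mul(-118, Rational(-1, 35476)) = Rational(59, 17738)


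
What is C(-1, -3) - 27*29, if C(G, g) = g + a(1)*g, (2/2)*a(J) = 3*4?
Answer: -822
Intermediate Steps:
a(J) = 12 (a(J) = 3*4 = 12)
C(G, g) = 13*g (C(G, g) = g + 12*g = 13*g)
C(-1, -3) - 27*29 = 13*(-3) - 27*29 = -39 - 783 = -822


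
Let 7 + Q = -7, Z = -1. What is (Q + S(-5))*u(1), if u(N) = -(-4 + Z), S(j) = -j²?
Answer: -195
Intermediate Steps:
Q = -14 (Q = -7 - 7 = -14)
u(N) = 5 (u(N) = -(-4 - 1) = -1*(-5) = 5)
(Q + S(-5))*u(1) = (-14 - 1*(-5)²)*5 = (-14 - 1*25)*5 = (-14 - 25)*5 = -39*5 = -195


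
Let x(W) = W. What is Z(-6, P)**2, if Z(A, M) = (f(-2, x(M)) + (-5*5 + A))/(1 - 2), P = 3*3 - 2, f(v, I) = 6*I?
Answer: 121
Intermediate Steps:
P = 7 (P = 9 - 2 = 7)
Z(A, M) = 25 - A - 6*M (Z(A, M) = (6*M + (-5*5 + A))/(1 - 2) = (6*M + (-25 + A))/(-1) = (-25 + A + 6*M)*(-1) = 25 - A - 6*M)
Z(-6, P)**2 = (25 - 1*(-6) - 6*7)**2 = (25 + 6 - 42)**2 = (-11)**2 = 121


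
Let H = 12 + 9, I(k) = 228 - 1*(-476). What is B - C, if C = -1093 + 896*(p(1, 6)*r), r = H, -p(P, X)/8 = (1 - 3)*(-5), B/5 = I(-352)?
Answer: 1509893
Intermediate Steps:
I(k) = 704 (I(k) = 228 + 476 = 704)
B = 3520 (B = 5*704 = 3520)
H = 21
p(P, X) = -80 (p(P, X) = -8*(1 - 3)*(-5) = -(-16)*(-5) = -8*10 = -80)
r = 21
C = -1506373 (C = -1093 + 896*(-80*21) = -1093 + 896*(-1680) = -1093 - 1505280 = -1506373)
B - C = 3520 - 1*(-1506373) = 3520 + 1506373 = 1509893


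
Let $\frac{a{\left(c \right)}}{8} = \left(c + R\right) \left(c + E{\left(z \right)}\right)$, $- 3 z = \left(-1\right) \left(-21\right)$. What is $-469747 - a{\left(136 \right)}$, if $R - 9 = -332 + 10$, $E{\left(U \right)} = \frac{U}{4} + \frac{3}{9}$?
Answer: $-279177$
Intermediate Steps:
$z = -7$ ($z = - \frac{\left(-1\right) \left(-21\right)}{3} = \left(- \frac{1}{3}\right) 21 = -7$)
$E{\left(U \right)} = \frac{1}{3} + \frac{U}{4}$ ($E{\left(U \right)} = U \frac{1}{4} + 3 \cdot \frac{1}{9} = \frac{U}{4} + \frac{1}{3} = \frac{1}{3} + \frac{U}{4}$)
$R = -313$ ($R = 9 + \left(-332 + 10\right) = 9 - 322 = -313$)
$a{\left(c \right)} = 8 \left(-313 + c\right) \left(- \frac{17}{12} + c\right)$ ($a{\left(c \right)} = 8 \left(c - 313\right) \left(c + \left(\frac{1}{3} + \frac{1}{4} \left(-7\right)\right)\right) = 8 \left(-313 + c\right) \left(c + \left(\frac{1}{3} - \frac{7}{4}\right)\right) = 8 \left(-313 + c\right) \left(c - \frac{17}{12}\right) = 8 \left(-313 + c\right) \left(- \frac{17}{12} + c\right)$)
$-469747 - a{\left(136 \right)} = -469747 - \left(\frac{10642}{3} + 8 \cdot 136^{2} - \frac{1026256}{3}\right) = -469747 - \left(\frac{10642}{3} + 8 \cdot 18496 - \frac{1026256}{3}\right) = -469747 - \left(\frac{10642}{3} + 147968 - \frac{1026256}{3}\right) = -469747 - -190570 = -469747 + 190570 = -279177$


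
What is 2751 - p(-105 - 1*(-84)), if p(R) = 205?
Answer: 2546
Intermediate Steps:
2751 - p(-105 - 1*(-84)) = 2751 - 1*205 = 2751 - 205 = 2546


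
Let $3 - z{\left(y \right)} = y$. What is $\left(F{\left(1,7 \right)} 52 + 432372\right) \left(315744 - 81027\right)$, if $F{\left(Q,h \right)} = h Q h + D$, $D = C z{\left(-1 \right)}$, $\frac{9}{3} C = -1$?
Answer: $102066843928$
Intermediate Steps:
$C = - \frac{1}{3}$ ($C = \frac{1}{3} \left(-1\right) = - \frac{1}{3} \approx -0.33333$)
$z{\left(y \right)} = 3 - y$
$D = - \frac{4}{3}$ ($D = - \frac{3 - -1}{3} = - \frac{3 + 1}{3} = \left(- \frac{1}{3}\right) 4 = - \frac{4}{3} \approx -1.3333$)
$F{\left(Q,h \right)} = - \frac{4}{3} + Q h^{2}$ ($F{\left(Q,h \right)} = h Q h - \frac{4}{3} = Q h h - \frac{4}{3} = Q h^{2} - \frac{4}{3} = - \frac{4}{3} + Q h^{2}$)
$\left(F{\left(1,7 \right)} 52 + 432372\right) \left(315744 - 81027\right) = \left(\left(- \frac{4}{3} + 1 \cdot 7^{2}\right) 52 + 432372\right) \left(315744 - 81027\right) = \left(\left(- \frac{4}{3} + 1 \cdot 49\right) 52 + 432372\right) 234717 = \left(\left(- \frac{4}{3} + 49\right) 52 + 432372\right) 234717 = \left(\frac{143}{3} \cdot 52 + 432372\right) 234717 = \left(\frac{7436}{3} + 432372\right) 234717 = \frac{1304552}{3} \cdot 234717 = 102066843928$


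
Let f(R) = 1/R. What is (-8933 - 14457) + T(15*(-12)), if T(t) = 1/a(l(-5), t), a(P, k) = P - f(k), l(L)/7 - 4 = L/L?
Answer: -147380210/6301 ≈ -23390.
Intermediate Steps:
l(L) = 35 (l(L) = 28 + 7*(L/L) = 28 + 7*1 = 28 + 7 = 35)
a(P, k) = P - 1/k
T(t) = 1/(35 - 1/t)
(-8933 - 14457) + T(15*(-12)) = (-8933 - 14457) + (15*(-12))/(-1 + 35*(15*(-12))) = -23390 - 180/(-1 + 35*(-180)) = -23390 - 180/(-1 - 6300) = -23390 - 180/(-6301) = -23390 - 180*(-1/6301) = -23390 + 180/6301 = -147380210/6301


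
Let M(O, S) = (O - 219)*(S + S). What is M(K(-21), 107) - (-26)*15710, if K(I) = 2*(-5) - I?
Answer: 363948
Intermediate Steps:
K(I) = -10 - I
M(O, S) = 2*S*(-219 + O) (M(O, S) = (-219 + O)*(2*S) = 2*S*(-219 + O))
M(K(-21), 107) - (-26)*15710 = 2*107*(-219 + (-10 - 1*(-21))) - (-26)*15710 = 2*107*(-219 + (-10 + 21)) - 1*(-408460) = 2*107*(-219 + 11) + 408460 = 2*107*(-208) + 408460 = -44512 + 408460 = 363948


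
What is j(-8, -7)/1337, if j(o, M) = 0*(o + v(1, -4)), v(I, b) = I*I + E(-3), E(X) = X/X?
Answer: 0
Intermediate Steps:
E(X) = 1
v(I, b) = 1 + I² (v(I, b) = I*I + 1 = I² + 1 = 1 + I²)
j(o, M) = 0 (j(o, M) = 0*(o + (1 + 1²)) = 0*(o + (1 + 1)) = 0*(o + 2) = 0*(2 + o) = 0)
j(-8, -7)/1337 = 0/1337 = (1/1337)*0 = 0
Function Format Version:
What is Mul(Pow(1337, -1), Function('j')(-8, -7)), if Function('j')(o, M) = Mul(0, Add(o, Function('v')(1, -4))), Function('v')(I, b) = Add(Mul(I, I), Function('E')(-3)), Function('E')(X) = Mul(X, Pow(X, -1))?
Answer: 0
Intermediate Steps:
Function('E')(X) = 1
Function('v')(I, b) = Add(1, Pow(I, 2)) (Function('v')(I, b) = Add(Mul(I, I), 1) = Add(Pow(I, 2), 1) = Add(1, Pow(I, 2)))
Function('j')(o, M) = 0 (Function('j')(o, M) = Mul(0, Add(o, Add(1, Pow(1, 2)))) = Mul(0, Add(o, Add(1, 1))) = Mul(0, Add(o, 2)) = Mul(0, Add(2, o)) = 0)
Mul(Pow(1337, -1), Function('j')(-8, -7)) = Mul(Pow(1337, -1), 0) = Mul(Rational(1, 1337), 0) = 0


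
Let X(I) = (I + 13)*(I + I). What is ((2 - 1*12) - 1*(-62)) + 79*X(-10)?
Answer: -4688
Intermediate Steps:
X(I) = 2*I*(13 + I) (X(I) = (13 + I)*(2*I) = 2*I*(13 + I))
((2 - 1*12) - 1*(-62)) + 79*X(-10) = ((2 - 1*12) - 1*(-62)) + 79*(2*(-10)*(13 - 10)) = ((2 - 12) + 62) + 79*(2*(-10)*3) = (-10 + 62) + 79*(-60) = 52 - 4740 = -4688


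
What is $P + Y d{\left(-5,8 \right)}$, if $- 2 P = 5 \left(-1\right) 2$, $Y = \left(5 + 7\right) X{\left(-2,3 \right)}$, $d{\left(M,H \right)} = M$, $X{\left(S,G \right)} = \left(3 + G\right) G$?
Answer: $-1075$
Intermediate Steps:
$X{\left(S,G \right)} = G \left(3 + G\right)$
$Y = 216$ ($Y = \left(5 + 7\right) 3 \left(3 + 3\right) = 12 \cdot 3 \cdot 6 = 12 \cdot 18 = 216$)
$P = 5$ ($P = - \frac{5 \left(-1\right) 2}{2} = - \frac{\left(-5\right) 2}{2} = \left(- \frac{1}{2}\right) \left(-10\right) = 5$)
$P + Y d{\left(-5,8 \right)} = 5 + 216 \left(-5\right) = 5 - 1080 = -1075$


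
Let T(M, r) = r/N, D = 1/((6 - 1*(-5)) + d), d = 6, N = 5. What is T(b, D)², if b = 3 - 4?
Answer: 1/7225 ≈ 0.00013841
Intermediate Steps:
D = 1/17 (D = 1/((6 - 1*(-5)) + 6) = 1/((6 + 5) + 6) = 1/(11 + 6) = 1/17 ≈ 0.058824)
b = -1
T(M, r) = r/5
T(b, D)² = ((⅕)*(1/17))² = (1/85)² = 1/7225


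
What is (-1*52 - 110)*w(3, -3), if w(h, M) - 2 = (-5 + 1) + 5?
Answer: -486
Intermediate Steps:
w(h, M) = 3 (w(h, M) = 2 + ((-5 + 1) + 5) = 2 + (-4 + 5) = 2 + 1 = 3)
(-1*52 - 110)*w(3, -3) = (-1*52 - 110)*3 = (-52 - 110)*3 = -162*3 = -486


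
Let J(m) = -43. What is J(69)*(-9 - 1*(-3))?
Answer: 258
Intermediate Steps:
J(69)*(-9 - 1*(-3)) = -43*(-9 - 1*(-3)) = -43*(-9 + 3) = -43*(-6) = 258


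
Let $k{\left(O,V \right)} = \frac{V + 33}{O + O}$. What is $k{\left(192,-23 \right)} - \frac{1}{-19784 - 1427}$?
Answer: $\frac{106247}{4072512} \approx 0.026089$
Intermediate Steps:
$k{\left(O,V \right)} = \frac{33 + V}{2 O}$
$k{\left(192,-23 \right)} - \frac{1}{-19784 - 1427} = \frac{33 - 23}{2 \cdot 192} - \frac{1}{-19784 - 1427} = \frac{1}{2} \cdot \frac{1}{192} \cdot 10 - \frac{1}{-21211} = \frac{5}{192} - - \frac{1}{21211} = \frac{5}{192} + \frac{1}{21211} = \frac{106247}{4072512}$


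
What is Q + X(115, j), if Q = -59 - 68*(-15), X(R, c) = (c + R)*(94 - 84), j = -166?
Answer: 451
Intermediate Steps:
X(R, c) = 10*R + 10*c (X(R, c) = (R + c)*10 = 10*R + 10*c)
Q = 961 (Q = -59 + 1020 = 961)
Q + X(115, j) = 961 + (10*115 + 10*(-166)) = 961 + (1150 - 1660) = 961 - 510 = 451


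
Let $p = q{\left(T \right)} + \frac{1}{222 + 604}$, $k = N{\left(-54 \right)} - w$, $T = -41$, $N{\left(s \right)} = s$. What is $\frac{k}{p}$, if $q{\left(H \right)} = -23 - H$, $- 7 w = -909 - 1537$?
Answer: $- \frac{333232}{14869} \approx -22.411$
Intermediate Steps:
$w = \frac{2446}{7}$ ($w = - \frac{-909 - 1537}{7} = \left(- \frac{1}{7}\right) \left(-2446\right) = \frac{2446}{7} \approx 349.43$)
$k = - \frac{2824}{7}$ ($k = -54 - \frac{2446}{7} = - \frac{2824}{7} \approx -403.43$)
$p = \frac{14869}{826}$ ($p = \left(-23 - -41\right) + \frac{1}{222 + 604} = \left(-23 + 41\right) + \frac{1}{826} = 18 + \frac{1}{826} = \frac{14869}{826} \approx 18.001$)
$\frac{k}{p} = - \frac{2824}{7 \cdot \frac{14869}{826}} = \left(- \frac{2824}{7}\right) \frac{826}{14869} = - \frac{333232}{14869}$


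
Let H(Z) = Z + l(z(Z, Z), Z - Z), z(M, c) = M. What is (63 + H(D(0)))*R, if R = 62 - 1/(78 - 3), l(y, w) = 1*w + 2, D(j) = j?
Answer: 60437/15 ≈ 4029.1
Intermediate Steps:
l(y, w) = 2 + w (l(y, w) = w + 2 = 2 + w)
R = 4649/75 (R = 62 - 1/75 = 4649/75 ≈ 61.987)
H(Z) = 2 + Z (H(Z) = Z + (2 + (Z - Z)) = Z + (2 + 0) = Z + 2 = 2 + Z)
(63 + H(D(0)))*R = (63 + (2 + 0))*(4649/75) = (63 + 2)*(4649/75) = 65*(4649/75) = 60437/15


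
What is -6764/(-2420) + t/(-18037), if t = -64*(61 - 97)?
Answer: 29106647/10912385 ≈ 2.6673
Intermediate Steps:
t = 2304 (t = -64*(-36) = 2304)
-6764/(-2420) + t/(-18037) = -6764/(-2420) + 2304/(-18037) = -6764*(-1/2420) + 2304*(-1/18037) = 1691/605 - 2304/18037 = 29106647/10912385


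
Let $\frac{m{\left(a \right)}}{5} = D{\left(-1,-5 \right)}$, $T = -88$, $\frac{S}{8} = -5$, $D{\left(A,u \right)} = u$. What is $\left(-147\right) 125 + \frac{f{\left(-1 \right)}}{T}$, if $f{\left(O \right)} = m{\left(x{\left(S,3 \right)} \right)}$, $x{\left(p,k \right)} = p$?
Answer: $- \frac{1616975}{88} \approx -18375.0$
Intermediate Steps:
$S = -40$ ($S = 8 \left(-5\right) = -40$)
$m{\left(a \right)} = -25$ ($m{\left(a \right)} = 5 \left(-5\right) = -25$)
$f{\left(O \right)} = -25$
$\left(-147\right) 125 + \frac{f{\left(-1 \right)}}{T} = \left(-147\right) 125 - \frac{25}{-88} = -18375 - - \frac{25}{88} = -18375 + \frac{25}{88} = - \frac{1616975}{88}$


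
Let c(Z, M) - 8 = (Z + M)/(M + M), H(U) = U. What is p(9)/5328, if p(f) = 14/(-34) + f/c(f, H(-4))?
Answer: 811/5343984 ≈ 0.00015176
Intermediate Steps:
c(Z, M) = 8 + (M + Z)/(2*M) (c(Z, M) = 8 + (Z + M)/(M + M) = 8 + (M + Z)/((2*M)) = 8 + (M + Z)*(1/(2*M)) = 8 + (M + Z)/(2*M))
p(f) = -7/17 + f/(17/2 - f/8) (p(f) = 14/(-34) + f/(((½)*(f + 17*(-4))/(-4))) = 14*(-1/34) + f/(((½)*(-¼)*(f - 68))) = -7/17 + f/(((½)*(-¼)*(-68 + f))) = -7/17 + f/(17/2 - f/8))
p(9)/5328 = ((476 - 143*9)/(17*(-68 + 9)))/5328 = ((1/17)*(476 - 1287)/(-59))*(1/5328) = ((1/17)*(-1/59)*(-811))*(1/5328) = (811/1003)*(1/5328) = 811/5343984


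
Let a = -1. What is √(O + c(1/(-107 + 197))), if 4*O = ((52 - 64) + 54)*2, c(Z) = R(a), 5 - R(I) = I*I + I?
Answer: √26 ≈ 5.0990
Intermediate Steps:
R(I) = 5 - I - I² (R(I) = 5 - (I*I + I) = 5 - (I² + I) = 5 - (I + I²) = 5 + (-I - I²) = 5 - I - I²)
c(Z) = 5 (c(Z) = 5 - 1*(-1) - 1*(-1)² = 5 + 1 - 1*1 = 5 + 1 - 1 = 5)
O = 21 (O = (((52 - 64) + 54)*2)/4 = ((-12 + 54)*2)/4 = (42*2)/4 = (¼)*84 = 21)
√(O + c(1/(-107 + 197))) = √(21 + 5) = √26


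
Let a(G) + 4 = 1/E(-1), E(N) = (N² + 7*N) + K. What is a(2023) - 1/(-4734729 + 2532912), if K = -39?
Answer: -132842944/33027255 ≈ -4.0222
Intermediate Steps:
E(N) = -39 + N² + 7*N (E(N) = (N² + 7*N) - 39 = -39 + N² + 7*N)
a(G) = -181/45 (a(G) = -4 + 1/(-39 + (-1)² + 7*(-1)) = -4 + 1/(-39 + 1 - 7) = -4 + 1/(-45) = -4 - 1/45 = -181/45)
a(2023) - 1/(-4734729 + 2532912) = -181/45 - 1/(-4734729 + 2532912) = -181/45 - 1/(-2201817) = -181/45 - 1*(-1/2201817) = -181/45 + 1/2201817 = -132842944/33027255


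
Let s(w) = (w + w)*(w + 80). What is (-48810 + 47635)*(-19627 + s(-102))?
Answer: 17788325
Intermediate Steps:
s(w) = 2*w*(80 + w) (s(w) = (2*w)*(80 + w) = 2*w*(80 + w))
(-48810 + 47635)*(-19627 + s(-102)) = (-48810 + 47635)*(-19627 + 2*(-102)*(80 - 102)) = -1175*(-19627 + 2*(-102)*(-22)) = -1175*(-19627 + 4488) = -1175*(-15139) = 17788325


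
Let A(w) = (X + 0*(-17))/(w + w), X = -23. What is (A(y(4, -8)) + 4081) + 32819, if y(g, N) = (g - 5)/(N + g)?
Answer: 36854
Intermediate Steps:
y(g, N) = (-5 + g)/(N + g)
A(w) = -23/(2*w) (A(w) = (-23 + 0*(-17))/(w + w) = (-23 + 0)/((2*w)) = -23/(2*w))
(A(y(4, -8)) + 4081) + 32819 = (-23*(-8 + 4)/(-5 + 4)/2 + 4081) + 32819 = (-23/(2*(-1/(-4))) + 4081) + 32819 = (-23/(2*((-¼*(-1)))) + 4081) + 32819 = (-23/(2*¼) + 4081) + 32819 = (-23/2*4 + 4081) + 32819 = (-46 + 4081) + 32819 = 4035 + 32819 = 36854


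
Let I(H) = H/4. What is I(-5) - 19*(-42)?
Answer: 3187/4 ≈ 796.75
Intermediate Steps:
I(H) = H/4 (I(H) = H*(¼) = H/4)
I(-5) - 19*(-42) = (¼)*(-5) - 19*(-42) = -5/4 + 798 = 3187/4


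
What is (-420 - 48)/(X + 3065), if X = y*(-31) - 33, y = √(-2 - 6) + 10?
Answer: -35386/206027 - 806*I*√2/206027 ≈ -0.17175 - 0.0055326*I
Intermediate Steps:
y = 10 + 2*I*√2 (y = √(-8) + 10 = 2*I*√2 + 10 = 10 + 2*I*√2 ≈ 10.0 + 2.8284*I)
X = -343 - 62*I*√2 (X = (10 + 2*I*√2)*(-31) - 33 = (-310 - 62*I*√2) - 33 = -343 - 62*I*√2 ≈ -343.0 - 87.681*I)
(-420 - 48)/(X + 3065) = (-420 - 48)/((-343 - 62*I*√2) + 3065) = -468/(2722 - 62*I*√2)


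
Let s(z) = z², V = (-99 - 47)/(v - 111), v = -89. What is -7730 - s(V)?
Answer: -77305329/10000 ≈ -7730.5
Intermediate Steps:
V = 73/100 (V = (-99 - 47)/(-89 - 111) = -146/(-200) = -146*(-1/200) = 73/100 ≈ 0.73000)
-7730 - s(V) = -7730 - (73/100)² = -7730 - 1*5329/10000 = -7730 - 5329/10000 = -77305329/10000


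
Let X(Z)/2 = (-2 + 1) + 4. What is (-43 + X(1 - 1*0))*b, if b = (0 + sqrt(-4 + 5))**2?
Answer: -37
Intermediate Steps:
b = 1 (b = (0 + sqrt(1))**2 = (0 + 1)**2 = 1**2 = 1)
X(Z) = 6 (X(Z) = 2*((-2 + 1) + 4) = 2*(-1 + 4) = 2*3 = 6)
(-43 + X(1 - 1*0))*b = (-43 + 6)*1 = -37*1 = -37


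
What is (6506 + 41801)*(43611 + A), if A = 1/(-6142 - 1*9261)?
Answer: 32449755387224/15403 ≈ 2.1067e+9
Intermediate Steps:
A = -1/15403 (A = 1/(-6142 - 9261) = 1/(-15403) = -1/15403 ≈ -6.4922e-5)
(6506 + 41801)*(43611 + A) = (6506 + 41801)*(43611 - 1/15403) = 48307*(671740232/15403) = 32449755387224/15403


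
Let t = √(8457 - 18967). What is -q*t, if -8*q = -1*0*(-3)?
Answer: 0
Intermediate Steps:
q = 0 (q = -(-1*0)*(-3)/8 = -0*(-3) = -⅛*0 = 0)
t = I*√10510 (t = √(-10510) = I*√10510 ≈ 102.52*I)
-q*t = -0*I*√10510 = -1*0 = 0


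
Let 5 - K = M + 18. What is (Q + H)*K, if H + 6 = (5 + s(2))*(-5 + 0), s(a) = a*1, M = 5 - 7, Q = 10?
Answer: 341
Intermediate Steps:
M = -2
s(a) = a
K = -11 (K = 5 - (-2 + 18) = 5 - 1*16 = 5 - 16 = -11)
H = -41 (H = -6 + (5 + 2)*(-5 + 0) = -6 + 7*(-5) = -6 - 35 = -41)
(Q + H)*K = (10 - 41)*(-11) = -31*(-11) = 341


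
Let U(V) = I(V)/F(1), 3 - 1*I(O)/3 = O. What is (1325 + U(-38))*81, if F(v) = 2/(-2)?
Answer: 97362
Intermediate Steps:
I(O) = 9 - 3*O
F(v) = -1 (F(v) = 2*(-1/2) = -1)
U(V) = -9 + 3*V (U(V) = (9 - 3*V)/(-1) = (9 - 3*V)*(-1) = -9 + 3*V)
(1325 + U(-38))*81 = (1325 + (-9 + 3*(-38)))*81 = (1325 + (-9 - 114))*81 = (1325 - 123)*81 = 1202*81 = 97362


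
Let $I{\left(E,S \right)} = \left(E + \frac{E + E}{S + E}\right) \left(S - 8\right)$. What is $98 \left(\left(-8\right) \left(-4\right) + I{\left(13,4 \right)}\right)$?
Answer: $- \frac{43512}{17} \approx -2559.5$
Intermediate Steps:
$I{\left(E,S \right)} = \left(-8 + S\right) \left(E + \frac{2 E}{E + S}\right)$ ($I{\left(E,S \right)} = \left(E + \frac{2 E}{E + S}\right) \left(-8 + S\right) = \left(-8 + S\right) \left(E + \frac{2 E}{E + S}\right)$)
$98 \left(\left(-8\right) \left(-4\right) + I{\left(13,4 \right)}\right) = 98 \left(\left(-8\right) \left(-4\right) + \frac{13 \left(-16 + 4^{2} - 104 - 24 + 13 \cdot 4\right)}{13 + 4}\right) = 98 \left(32 + \frac{13 \left(-16 + 16 - 104 - 24 + 52\right)}{17}\right) = 98 \left(32 + 13 \cdot \frac{1}{17} \left(-76\right)\right) = 98 \left(32 - \frac{988}{17}\right) = 98 \left(- \frac{444}{17}\right) = - \frac{43512}{17}$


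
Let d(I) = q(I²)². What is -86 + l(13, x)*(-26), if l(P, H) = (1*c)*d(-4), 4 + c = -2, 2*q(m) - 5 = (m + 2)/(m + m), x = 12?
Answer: 286903/256 ≈ 1120.7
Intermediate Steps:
q(m) = 5/2 + (2 + m)/(4*m) (q(m) = 5/2 + ((m + 2)/(m + m))/2 = 5/2 + ((2 + m)/((2*m)))/2 = 5/2 + ((2 + m)*(1/(2*m)))/2 = 5/2 + ((2 + m)/(2*m))/2 = 5/2 + (2 + m)/(4*m))
d(I) = (2 + 11*I²)²/(16*I⁴) (d(I) = ((2 + 11*I²)/(4*(I²)))² = ((2 + 11*I²)/(4*I²))² = (2 + 11*I²)²/(16*I⁴))
c = -6 (c = -4 - 2 = -6)
l(P, H) = -23763/512 (l(P, H) = (1*(-6))*((1/16)*(2 + 11*(-4)²)²/(-4)⁴) = -3*(2 + 11*16)²/(8*256) = -3*(2 + 176)²/(8*256) = -3*178²/(8*256) = -3*31684/(8*256) = -6*7921/1024 = -23763/512)
-86 + l(13, x)*(-26) = -86 - 23763/512*(-26) = -86 + 308919/256 = 286903/256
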